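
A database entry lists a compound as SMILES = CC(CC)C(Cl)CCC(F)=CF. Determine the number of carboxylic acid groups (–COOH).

Scan the SMILES for the carboxylic acid motif — none present.
Groups that are present: 1 alkene.

0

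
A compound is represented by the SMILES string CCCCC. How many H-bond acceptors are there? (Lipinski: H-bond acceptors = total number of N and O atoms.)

N atoms: 0; O atoms: 0.
Lipinski HBA = 0 + 0 = 0.

0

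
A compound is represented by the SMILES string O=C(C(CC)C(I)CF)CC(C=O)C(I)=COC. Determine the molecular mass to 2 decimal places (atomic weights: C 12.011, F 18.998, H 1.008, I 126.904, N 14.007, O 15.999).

First, the molecular formula is C12H17FI2O3 (counting implicit H from valence).
  C: 12 × 12.011 = 144.132
  F: 1 × 18.998 = 18.998
  H: 17 × 1.008 = 17.136
  I: 2 × 126.904 = 253.808
  O: 3 × 15.999 = 47.997
Sum: 12×12.011 + 1×18.998 + 17×1.008 + 2×126.904 + 3×15.999 = 482.071 → 482.07 g/mol.

482.07 g/mol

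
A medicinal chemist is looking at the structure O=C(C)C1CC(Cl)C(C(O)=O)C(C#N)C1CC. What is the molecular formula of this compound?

Walk through each heavy atom and fill implicit hydrogens from standard valence (C 4, N 3, O 2, S 2, halogen 1):
  atom 1: O, bond orders sum to 2 (valence 2) → 0 H
  atom 2: C, bond orders sum to 4 (valence 4) → 0 H
  atom 3: C, bond orders sum to 1 (valence 4) → 3 H
  atom 4: C, bond orders sum to 3 (valence 4) → 1 H
  atom 5: C, bond orders sum to 2 (valence 4) → 2 H
  atom 6: C, bond orders sum to 3 (valence 4) → 1 H
  atom 7: Cl (halogen, monovalent) → 0 H
  atom 8: C, bond orders sum to 3 (valence 4) → 1 H
  atom 9: C, bond orders sum to 4 (valence 4) → 0 H
  atom 10: O, bond orders sum to 1 (valence 2) → 1 H
  atom 11: O, bond orders sum to 2 (valence 2) → 0 H
  atom 12: C, bond orders sum to 3 (valence 4) → 1 H
  atom 13: C, bond orders sum to 4 (valence 4) → 0 H
  atom 14: N, bond orders sum to 3 (valence 3) → 0 H
  atom 15: C, bond orders sum to 3 (valence 4) → 1 H
  atom 16: C, bond orders sum to 2 (valence 4) → 2 H
  atom 17: C, bond orders sum to 1 (valence 4) → 3 H
Totals → C:12, H:16, Cl:1, N:1, O:3.
In Hill order: C12H16ClNO3.

C12H16ClNO3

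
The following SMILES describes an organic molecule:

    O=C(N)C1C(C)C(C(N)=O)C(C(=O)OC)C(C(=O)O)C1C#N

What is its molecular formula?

Walk through each heavy atom and fill implicit hydrogens from standard valence (C 4, N 3, O 2, S 2, halogen 1):
  atom 1: O, bond orders sum to 2 (valence 2) → 0 H
  atom 2: C, bond orders sum to 4 (valence 4) → 0 H
  atom 3: N, bond orders sum to 1 (valence 3) → 2 H
  atom 4: C, bond orders sum to 3 (valence 4) → 1 H
  atom 5: C, bond orders sum to 3 (valence 4) → 1 H
  atom 6: C, bond orders sum to 1 (valence 4) → 3 H
  atom 7: C, bond orders sum to 3 (valence 4) → 1 H
  atom 8: C, bond orders sum to 4 (valence 4) → 0 H
  atom 9: N, bond orders sum to 1 (valence 3) → 2 H
  atom 10: O, bond orders sum to 2 (valence 2) → 0 H
  atom 11: C, bond orders sum to 3 (valence 4) → 1 H
  atom 12: C, bond orders sum to 4 (valence 4) → 0 H
  atom 13: O, bond orders sum to 2 (valence 2) → 0 H
  atom 14: O, bond orders sum to 2 (valence 2) → 0 H
  atom 15: C, bond orders sum to 1 (valence 4) → 3 H
  atom 16: C, bond orders sum to 3 (valence 4) → 1 H
  atom 17: C, bond orders sum to 4 (valence 4) → 0 H
  atom 18: O, bond orders sum to 2 (valence 2) → 0 H
  atom 19: O, bond orders sum to 1 (valence 2) → 1 H
  atom 20: C, bond orders sum to 3 (valence 4) → 1 H
  atom 21: C, bond orders sum to 4 (valence 4) → 0 H
  atom 22: N, bond orders sum to 3 (valence 3) → 0 H
Totals → C:13, H:17, N:3, O:6.
In Hill order: C13H17N3O6.

C13H17N3O6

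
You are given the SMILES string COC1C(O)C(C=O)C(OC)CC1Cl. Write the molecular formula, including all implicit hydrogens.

C9H15ClO4

Walk through each heavy atom and fill implicit hydrogens from standard valence (C 4, N 3, O 2, S 2, halogen 1):
  atom 1: C, bond orders sum to 1 (valence 4) → 3 H
  atom 2: O, bond orders sum to 2 (valence 2) → 0 H
  atom 3: C, bond orders sum to 3 (valence 4) → 1 H
  atom 4: C, bond orders sum to 3 (valence 4) → 1 H
  atom 5: O, bond orders sum to 1 (valence 2) → 1 H
  atom 6: C, bond orders sum to 3 (valence 4) → 1 H
  atom 7: C, bond orders sum to 3 (valence 4) → 1 H
  atom 8: O, bond orders sum to 2 (valence 2) → 0 H
  atom 9: C, bond orders sum to 3 (valence 4) → 1 H
  atom 10: O, bond orders sum to 2 (valence 2) → 0 H
  atom 11: C, bond orders sum to 1 (valence 4) → 3 H
  atom 12: C, bond orders sum to 2 (valence 4) → 2 H
  atom 13: C, bond orders sum to 3 (valence 4) → 1 H
  atom 14: Cl (halogen, monovalent) → 0 H
Totals → C:9, H:15, Cl:1, O:4.
In Hill order: C9H15ClO4.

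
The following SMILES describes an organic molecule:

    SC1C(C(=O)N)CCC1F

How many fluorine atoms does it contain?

1

Scan the SMILES for F atoms (remember two-letter symbols like Cl and Br are single atoms).
Fluorine count: 1.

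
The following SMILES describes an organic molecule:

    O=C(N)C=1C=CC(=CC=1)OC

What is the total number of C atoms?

8

Count every carbon token in the SMILES (each C, including those in ring-closure positions and inside branches).
Carbon count: 8.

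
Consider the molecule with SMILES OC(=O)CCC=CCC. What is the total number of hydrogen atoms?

Walk through each heavy atom and fill implicit hydrogens from standard valence (C 4, N 3, O 2, S 2, halogen 1):
  atom 1: O, bond orders sum to 1 (valence 2) → 1 H
  atom 2: C, bond orders sum to 4 (valence 4) → 0 H
  atom 3: O, bond orders sum to 2 (valence 2) → 0 H
  atom 4: C, bond orders sum to 2 (valence 4) → 2 H
  atom 5: C, bond orders sum to 2 (valence 4) → 2 H
  atom 6: C, bond orders sum to 3 (valence 4) → 1 H
  atom 7: C, bond orders sum to 3 (valence 4) → 1 H
  atom 8: C, bond orders sum to 2 (valence 4) → 2 H
  atom 9: C, bond orders sum to 1 (valence 4) → 3 H
Total hydrogens: 12.

12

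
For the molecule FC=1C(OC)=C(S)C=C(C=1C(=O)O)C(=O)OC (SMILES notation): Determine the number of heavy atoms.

Every atom symbol written in the SMILES (organic subset) is one heavy atom; implicit H are not written.
Heavy atoms by element → C:10, F:1, O:5, S:1.
Total: 17.

17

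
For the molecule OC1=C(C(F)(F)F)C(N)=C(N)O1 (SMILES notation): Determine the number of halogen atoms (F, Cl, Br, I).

Halogen atoms appear at heavy-atom positions 5, 6, 7 (3×F).
Other groups present: 1 hydroxyl, 2 primary amine.
Halogen count: 3.

3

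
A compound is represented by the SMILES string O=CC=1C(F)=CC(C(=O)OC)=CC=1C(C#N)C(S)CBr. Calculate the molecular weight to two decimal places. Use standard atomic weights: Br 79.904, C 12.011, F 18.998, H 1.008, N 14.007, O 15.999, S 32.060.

360.20 g/mol

First, the molecular formula is C13H11BrFNO3S (counting implicit H from valence).
  Br: 1 × 79.904 = 79.904
  C: 13 × 12.011 = 156.143
  F: 1 × 18.998 = 18.998
  H: 11 × 1.008 = 11.088
  N: 1 × 14.007 = 14.007
  O: 3 × 15.999 = 47.997
  S: 1 × 32.060 = 32.060
Sum: 1×79.904 + 13×12.011 + 1×18.998 + 11×1.008 + 1×14.007 + 3×15.999 + 1×32.060 = 360.197 → 360.20 g/mol.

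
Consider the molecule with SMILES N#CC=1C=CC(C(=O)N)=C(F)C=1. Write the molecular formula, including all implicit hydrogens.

C8H5FN2O

Walk through each heavy atom and fill implicit hydrogens from standard valence (C 4, N 3, O 2, S 2, halogen 1):
  atom 1: N, bond orders sum to 3 (valence 3) → 0 H
  atom 2: C, bond orders sum to 4 (valence 4) → 0 H
  atom 3: C, bond orders sum to 4 (valence 4) → 0 H
  atom 4: C, bond orders sum to 3 (valence 4) → 1 H
  atom 5: C, bond orders sum to 3 (valence 4) → 1 H
  atom 6: C, bond orders sum to 4 (valence 4) → 0 H
  atom 7: C, bond orders sum to 4 (valence 4) → 0 H
  atom 8: O, bond orders sum to 2 (valence 2) → 0 H
  atom 9: N, bond orders sum to 1 (valence 3) → 2 H
  atom 10: C, bond orders sum to 4 (valence 4) → 0 H
  atom 11: F (halogen, monovalent) → 0 H
  atom 12: C, bond orders sum to 3 (valence 4) → 1 H
Totals → C:8, H:5, F:1, N:2, O:1.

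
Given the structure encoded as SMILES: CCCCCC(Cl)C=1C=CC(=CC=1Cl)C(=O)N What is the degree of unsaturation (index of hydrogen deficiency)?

Degree of unsaturation = (number of rings) + (number of π bonds).
Ring closures in the SMILES: 1.
π bonds: 4 double bonds (each 1 DoU) → 4 DoU from unsaturation.
Total DoU = 1 + 4 = 5.

5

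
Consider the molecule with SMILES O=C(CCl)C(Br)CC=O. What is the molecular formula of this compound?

Walk through each heavy atom and fill implicit hydrogens from standard valence (C 4, N 3, O 2, S 2, halogen 1):
  atom 1: O, bond orders sum to 2 (valence 2) → 0 H
  atom 2: C, bond orders sum to 4 (valence 4) → 0 H
  atom 3: C, bond orders sum to 2 (valence 4) → 2 H
  atom 4: Cl (halogen, monovalent) → 0 H
  atom 5: C, bond orders sum to 3 (valence 4) → 1 H
  atom 6: Br (halogen, monovalent) → 0 H
  atom 7: C, bond orders sum to 2 (valence 4) → 2 H
  atom 8: C, bond orders sum to 3 (valence 4) → 1 H
  atom 9: O, bond orders sum to 2 (valence 2) → 0 H
Totals → C:5, H:6, Br:1, Cl:1, O:2.

C5H6BrClO2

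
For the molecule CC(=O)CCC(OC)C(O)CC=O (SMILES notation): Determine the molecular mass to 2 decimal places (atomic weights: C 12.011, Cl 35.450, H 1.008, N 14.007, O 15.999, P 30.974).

188.22 g/mol

First, the molecular formula is C9H16O4 (counting implicit H from valence).
  C: 9 × 12.011 = 108.099
  H: 16 × 1.008 = 16.128
  O: 4 × 15.999 = 63.996
Sum: 9×12.011 + 16×1.008 + 4×15.999 = 188.223 → 188.22 g/mol.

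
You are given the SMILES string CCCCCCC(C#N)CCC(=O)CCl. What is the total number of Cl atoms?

1

Scan the SMILES for Cl atoms (remember two-letter symbols like Cl and Br are single atoms).
Chlorine count: 1.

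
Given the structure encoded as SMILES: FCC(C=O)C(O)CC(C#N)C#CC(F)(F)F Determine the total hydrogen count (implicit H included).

Walk through each heavy atom and fill implicit hydrogens from standard valence (C 4, N 3, O 2, S 2, halogen 1):
  atom 1: F (halogen, monovalent) → 0 H
  atom 2: C, bond orders sum to 2 (valence 4) → 2 H
  atom 3: C, bond orders sum to 3 (valence 4) → 1 H
  atom 4: C, bond orders sum to 3 (valence 4) → 1 H
  atom 5: O, bond orders sum to 2 (valence 2) → 0 H
  atom 6: C, bond orders sum to 3 (valence 4) → 1 H
  atom 7: O, bond orders sum to 1 (valence 2) → 1 H
  atom 8: C, bond orders sum to 2 (valence 4) → 2 H
  atom 9: C, bond orders sum to 3 (valence 4) → 1 H
  atom 10: C, bond orders sum to 4 (valence 4) → 0 H
  atom 11: N, bond orders sum to 3 (valence 3) → 0 H
  atom 12: C, bond orders sum to 4 (valence 4) → 0 H
  atom 13: C, bond orders sum to 4 (valence 4) → 0 H
  atom 14: C, bond orders sum to 4 (valence 4) → 0 H
  atom 15: F (halogen, monovalent) → 0 H
  atom 16: F (halogen, monovalent) → 0 H
  atom 17: F (halogen, monovalent) → 0 H
Total hydrogens: 9.

9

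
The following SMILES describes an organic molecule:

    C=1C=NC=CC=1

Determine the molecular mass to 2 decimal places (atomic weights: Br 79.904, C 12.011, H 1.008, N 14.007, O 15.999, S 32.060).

79.10 g/mol

First, the molecular formula is C5H5N (counting implicit H from valence).
  C: 5 × 12.011 = 60.055
  H: 5 × 1.008 = 5.040
  N: 1 × 14.007 = 14.007
Sum: 5×12.011 + 5×1.008 + 1×14.007 = 79.102 → 79.10 g/mol.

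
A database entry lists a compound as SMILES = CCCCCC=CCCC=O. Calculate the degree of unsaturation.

2

Degree of unsaturation = (number of rings) + (number of π bonds).
Ring closures in the SMILES: 0.
π bonds: 2 double bonds (each 1 DoU) → 2 DoU from unsaturation.
Total DoU = 0 + 2 = 2.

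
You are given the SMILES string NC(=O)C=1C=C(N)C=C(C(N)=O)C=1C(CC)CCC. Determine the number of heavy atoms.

19

Every atom symbol written in the SMILES (organic subset) is one heavy atom; implicit H are not written.
Heavy atoms by element → C:14, N:3, O:2.
Total: 19.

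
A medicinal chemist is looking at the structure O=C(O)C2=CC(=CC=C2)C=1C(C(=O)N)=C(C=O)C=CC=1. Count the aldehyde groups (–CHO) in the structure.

1

The aldehyde motif appears at heavy-atom position 16 in the SMILES.
Other groups present: 1 amide, 1 carboxylic acid.
Aldehyde count: 1.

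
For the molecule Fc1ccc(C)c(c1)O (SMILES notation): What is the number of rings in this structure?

In SMILES, each pair of matching ring-closure digits denotes one ring-closing bond; the number of such bonds equals the number of independent rings.
Ring-closure bonds here: 1.

1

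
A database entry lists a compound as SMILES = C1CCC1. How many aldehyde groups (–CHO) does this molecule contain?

0

Scan the SMILES for the aldehyde motif — none present.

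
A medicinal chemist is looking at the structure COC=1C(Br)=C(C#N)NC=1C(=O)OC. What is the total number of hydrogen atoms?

Walk through each heavy atom and fill implicit hydrogens from standard valence (C 4, N 3, O 2, S 2, halogen 1):
  atom 1: C, bond orders sum to 1 (valence 4) → 3 H
  atom 2: O, bond orders sum to 2 (valence 2) → 0 H
  atom 3: C, bond orders sum to 4 (valence 4) → 0 H
  atom 4: C, bond orders sum to 4 (valence 4) → 0 H
  atom 5: Br (halogen, monovalent) → 0 H
  atom 6: C, bond orders sum to 4 (valence 4) → 0 H
  atom 7: C, bond orders sum to 4 (valence 4) → 0 H
  atom 8: N, bond orders sum to 3 (valence 3) → 0 H
  atom 9: N, bond orders sum to 2 (valence 3) → 1 H
  atom 10: C, bond orders sum to 4 (valence 4) → 0 H
  atom 11: C, bond orders sum to 4 (valence 4) → 0 H
  atom 12: O, bond orders sum to 2 (valence 2) → 0 H
  atom 13: O, bond orders sum to 2 (valence 2) → 0 H
  atom 14: C, bond orders sum to 1 (valence 4) → 3 H
Total hydrogens: 7.

7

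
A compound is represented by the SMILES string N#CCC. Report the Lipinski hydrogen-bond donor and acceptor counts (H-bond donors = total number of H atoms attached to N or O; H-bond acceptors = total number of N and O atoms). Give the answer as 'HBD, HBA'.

0, 1

Donors: find every N or O and count the H atoms it carries.
  atom 1 (N): bond orders sum to 3 → 0 H
Lipinski HBD = 0.
Acceptors: N atoms = 1, O atoms = 0 → HBA = 1.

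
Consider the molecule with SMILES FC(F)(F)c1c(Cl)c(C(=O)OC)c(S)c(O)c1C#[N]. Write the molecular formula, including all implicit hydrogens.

C10H5ClF3NO3S

Walk through each heavy atom and fill implicit hydrogens from standard valence (C 4, N 3, O 2, S 2, halogen 1); for lowercase aromatic atoms, an aromatic c carries 1 H when it has two neighbours and 0 H with three, and aromatic n carries 0 H:
  atom 1: F (halogen, monovalent) → 0 H
  atom 2: C, bond orders sum to 4 (valence 4) → 0 H
  atom 3: F (halogen, monovalent) → 0 H
  atom 4: F (halogen, monovalent) → 0 H
  atom 5: aromatic c, 3 neighbours → 0 H
  atom 6: aromatic c, 3 neighbours → 0 H
  atom 7: Cl (halogen, monovalent) → 0 H
  atom 8: aromatic c, 3 neighbours → 0 H
  atom 9: C, bond orders sum to 4 (valence 4) → 0 H
  atom 10: O, bond orders sum to 2 (valence 2) → 0 H
  atom 11: O, bond orders sum to 2 (valence 2) → 0 H
  atom 12: C, bond orders sum to 1 (valence 4) → 3 H
  atom 13: aromatic c, 3 neighbours → 0 H
  atom 14: S, bond orders sum to 1 (valence 2) → 1 H
  atom 15: aromatic c, 3 neighbours → 0 H
  atom 16: O, bond orders sum to 1 (valence 2) → 1 H
  atom 17: aromatic c, 3 neighbours → 0 H
  atom 18: C, bond orders sum to 4 (valence 4) → 0 H
  atom 19: N with explicit H count 0
Totals → C:10, H:5, Cl:1, F:3, N:1, O:3, S:1.
In Hill order: C10H5ClF3NO3S.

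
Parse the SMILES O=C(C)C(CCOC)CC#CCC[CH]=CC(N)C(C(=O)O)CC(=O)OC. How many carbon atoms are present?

Count every carbon token in the SMILES (each C, including those in ring-closure positions and inside branches).
Carbon count: 19.

19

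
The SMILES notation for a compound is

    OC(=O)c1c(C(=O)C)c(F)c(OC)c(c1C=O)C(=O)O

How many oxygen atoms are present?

7

Scan the SMILES for O atoms (remember two-letter symbols like Cl and Br are single atoms).
Oxygen count: 7.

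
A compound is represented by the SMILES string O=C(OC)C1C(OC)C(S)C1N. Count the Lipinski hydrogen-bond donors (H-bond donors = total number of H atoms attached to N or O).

2

Donors: find every N or O and count the H atoms it carries.
  atom 1 (O): bond orders sum to 2 → 0 H
  atom 3 (O): bond orders sum to 2 → 0 H
  atom 7 (O): bond orders sum to 2 → 0 H
  atom 12 (N): bond orders sum to 1 → 2 H
Lipinski HBD = 2.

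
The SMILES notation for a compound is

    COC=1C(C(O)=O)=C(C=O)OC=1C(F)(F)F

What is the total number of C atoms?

8

Count every carbon token in the SMILES (each C, including those in ring-closure positions and inside branches).
Carbon count: 8.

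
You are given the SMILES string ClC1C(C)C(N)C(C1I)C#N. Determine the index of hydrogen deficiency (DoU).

3

Degree of unsaturation = (number of rings) + (number of π bonds).
Ring closures in the SMILES: 1.
π bonds: 1 triple bond (each 2 DoU) → 2 DoU from unsaturation.
Total DoU = 1 + 2 = 3.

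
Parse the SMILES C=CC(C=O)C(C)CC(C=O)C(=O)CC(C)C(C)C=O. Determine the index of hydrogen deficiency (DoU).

5

Molecular formula: C16H24O4.
DoU = (2C + 2 + N − H − X) / 2, where X is the halogen count and O/S are ignored.
    = (2·16 + 2 + 0 − 24 − 0) / 2 = 10 / 2 = 5.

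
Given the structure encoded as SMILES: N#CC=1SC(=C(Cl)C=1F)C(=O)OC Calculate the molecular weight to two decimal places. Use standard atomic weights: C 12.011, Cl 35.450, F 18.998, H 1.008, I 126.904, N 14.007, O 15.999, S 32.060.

First, the molecular formula is C7H3ClFNO2S (counting implicit H from valence).
  C: 7 × 12.011 = 84.077
  Cl: 1 × 35.450 = 35.450
  F: 1 × 18.998 = 18.998
  H: 3 × 1.008 = 3.024
  N: 1 × 14.007 = 14.007
  O: 2 × 15.999 = 31.998
  S: 1 × 32.060 = 32.060
Sum: 7×12.011 + 1×35.450 + 1×18.998 + 3×1.008 + 1×14.007 + 2×15.999 + 1×32.060 = 219.614 → 219.61 g/mol.

219.61 g/mol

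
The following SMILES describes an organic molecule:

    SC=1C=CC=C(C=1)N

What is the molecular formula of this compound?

Walk through each heavy atom and fill implicit hydrogens from standard valence (C 4, N 3, O 2, S 2, halogen 1):
  atom 1: S, bond orders sum to 1 (valence 2) → 1 H
  atom 2: C, bond orders sum to 4 (valence 4) → 0 H
  atom 3: C, bond orders sum to 3 (valence 4) → 1 H
  atom 4: C, bond orders sum to 3 (valence 4) → 1 H
  atom 5: C, bond orders sum to 3 (valence 4) → 1 H
  atom 6: C, bond orders sum to 4 (valence 4) → 0 H
  atom 7: C, bond orders sum to 3 (valence 4) → 1 H
  atom 8: N, bond orders sum to 1 (valence 3) → 2 H
Totals → C:6, H:7, N:1, S:1.
In Hill order: C6H7NS.

C6H7NS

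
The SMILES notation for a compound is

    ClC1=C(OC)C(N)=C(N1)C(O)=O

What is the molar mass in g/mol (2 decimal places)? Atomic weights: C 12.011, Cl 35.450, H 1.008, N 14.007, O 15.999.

190.58 g/mol

First, the molecular formula is C6H7ClN2O3 (counting implicit H from valence).
  C: 6 × 12.011 = 72.066
  Cl: 1 × 35.450 = 35.450
  H: 7 × 1.008 = 7.056
  N: 2 × 14.007 = 28.014
  O: 3 × 15.999 = 47.997
Sum: 6×12.011 + 1×35.450 + 7×1.008 + 2×14.007 + 3×15.999 = 190.583 → 190.58 g/mol.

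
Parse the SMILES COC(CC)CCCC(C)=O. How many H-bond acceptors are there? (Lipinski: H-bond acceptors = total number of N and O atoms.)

2

N atoms: 0; O atoms: 2.
Lipinski HBA = 0 + 2 = 2.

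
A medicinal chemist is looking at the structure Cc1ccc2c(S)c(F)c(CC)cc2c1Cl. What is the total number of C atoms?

Count every carbon token in the SMILES (each C, including those in ring-closure positions and inside branches).
Carbon count: 13.

13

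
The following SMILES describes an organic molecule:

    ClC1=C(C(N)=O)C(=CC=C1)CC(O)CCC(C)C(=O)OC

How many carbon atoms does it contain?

15

Count every carbon token in the SMILES (each C, including those in ring-closure positions and inside branches).
Carbon count: 15.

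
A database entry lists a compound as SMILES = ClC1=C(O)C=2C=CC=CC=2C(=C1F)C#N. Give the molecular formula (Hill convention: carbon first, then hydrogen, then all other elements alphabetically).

C11H5ClFNO

Walk through each heavy atom and fill implicit hydrogens from standard valence (C 4, N 3, O 2, S 2, halogen 1):
  atom 1: Cl (halogen, monovalent) → 0 H
  atom 2: C, bond orders sum to 4 (valence 4) → 0 H
  atom 3: C, bond orders sum to 4 (valence 4) → 0 H
  atom 4: O, bond orders sum to 1 (valence 2) → 1 H
  atom 5: C, bond orders sum to 4 (valence 4) → 0 H
  atom 6: C, bond orders sum to 3 (valence 4) → 1 H
  atom 7: C, bond orders sum to 3 (valence 4) → 1 H
  atom 8: C, bond orders sum to 3 (valence 4) → 1 H
  atom 9: C, bond orders sum to 3 (valence 4) → 1 H
  atom 10: C, bond orders sum to 4 (valence 4) → 0 H
  atom 11: C, bond orders sum to 4 (valence 4) → 0 H
  atom 12: C, bond orders sum to 4 (valence 4) → 0 H
  atom 13: F (halogen, monovalent) → 0 H
  atom 14: C, bond orders sum to 4 (valence 4) → 0 H
  atom 15: N, bond orders sum to 3 (valence 3) → 0 H
Totals → C:11, H:5, Cl:1, F:1, N:1, O:1.
In Hill order: C11H5ClFNO.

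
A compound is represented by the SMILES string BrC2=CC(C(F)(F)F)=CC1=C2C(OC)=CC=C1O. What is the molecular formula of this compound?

C12H8BrF3O2

Walk through each heavy atom and fill implicit hydrogens from standard valence (C 4, N 3, O 2, S 2, halogen 1):
  atom 1: Br (halogen, monovalent) → 0 H
  atom 2: C, bond orders sum to 4 (valence 4) → 0 H
  atom 3: C, bond orders sum to 3 (valence 4) → 1 H
  atom 4: C, bond orders sum to 4 (valence 4) → 0 H
  atom 5: C, bond orders sum to 4 (valence 4) → 0 H
  atom 6: F (halogen, monovalent) → 0 H
  atom 7: F (halogen, monovalent) → 0 H
  atom 8: F (halogen, monovalent) → 0 H
  atom 9: C, bond orders sum to 3 (valence 4) → 1 H
  atom 10: C, bond orders sum to 4 (valence 4) → 0 H
  atom 11: C, bond orders sum to 4 (valence 4) → 0 H
  atom 12: C, bond orders sum to 4 (valence 4) → 0 H
  atom 13: O, bond orders sum to 2 (valence 2) → 0 H
  atom 14: C, bond orders sum to 1 (valence 4) → 3 H
  atom 15: C, bond orders sum to 3 (valence 4) → 1 H
  atom 16: C, bond orders sum to 3 (valence 4) → 1 H
  atom 17: C, bond orders sum to 4 (valence 4) → 0 H
  atom 18: O, bond orders sum to 1 (valence 2) → 1 H
Totals → C:12, H:8, Br:1, F:3, O:2.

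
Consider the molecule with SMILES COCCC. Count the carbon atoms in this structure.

4

Count every carbon token in the SMILES (each C, including those in ring-closure positions and inside branches).
Carbon count: 4.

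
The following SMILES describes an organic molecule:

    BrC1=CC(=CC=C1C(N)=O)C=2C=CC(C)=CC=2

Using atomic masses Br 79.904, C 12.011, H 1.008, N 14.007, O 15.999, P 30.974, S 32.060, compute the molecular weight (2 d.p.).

290.16 g/mol

First, the molecular formula is C14H12BrNO (counting implicit H from valence).
  Br: 1 × 79.904 = 79.904
  C: 14 × 12.011 = 168.154
  H: 12 × 1.008 = 12.096
  N: 1 × 14.007 = 14.007
  O: 1 × 15.999 = 15.999
Sum: 1×79.904 + 14×12.011 + 12×1.008 + 1×14.007 + 1×15.999 = 290.160 → 290.16 g/mol.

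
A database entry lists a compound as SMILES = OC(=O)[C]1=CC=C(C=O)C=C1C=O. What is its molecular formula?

Walk through each heavy atom and fill implicit hydrogens from standard valence (C 4, N 3, O 2, S 2, halogen 1):
  atom 1: O, bond orders sum to 1 (valence 2) → 1 H
  atom 2: C, bond orders sum to 4 (valence 4) → 0 H
  atom 3: O, bond orders sum to 2 (valence 2) → 0 H
  atom 4: C with explicit H count 0
  atom 5: C, bond orders sum to 3 (valence 4) → 1 H
  atom 6: C, bond orders sum to 3 (valence 4) → 1 H
  atom 7: C, bond orders sum to 4 (valence 4) → 0 H
  atom 8: C, bond orders sum to 3 (valence 4) → 1 H
  atom 9: O, bond orders sum to 2 (valence 2) → 0 H
  atom 10: C, bond orders sum to 3 (valence 4) → 1 H
  atom 11: C, bond orders sum to 4 (valence 4) → 0 H
  atom 12: C, bond orders sum to 3 (valence 4) → 1 H
  atom 13: O, bond orders sum to 2 (valence 2) → 0 H
Totals → C:9, H:6, O:4.

C9H6O4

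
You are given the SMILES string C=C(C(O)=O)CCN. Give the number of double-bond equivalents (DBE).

2

Degree of unsaturation = (number of rings) + (number of π bonds).
Ring closures in the SMILES: 0.
π bonds: 2 double bonds (each 1 DoU) → 2 DoU from unsaturation.
Total DoU = 0 + 2 = 2.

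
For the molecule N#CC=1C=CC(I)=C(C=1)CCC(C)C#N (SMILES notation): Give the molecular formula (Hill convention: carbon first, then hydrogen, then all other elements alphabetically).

Walk through each heavy atom and fill implicit hydrogens from standard valence (C 4, N 3, O 2, S 2, halogen 1):
  atom 1: N, bond orders sum to 3 (valence 3) → 0 H
  atom 2: C, bond orders sum to 4 (valence 4) → 0 H
  atom 3: C, bond orders sum to 4 (valence 4) → 0 H
  atom 4: C, bond orders sum to 3 (valence 4) → 1 H
  atom 5: C, bond orders sum to 3 (valence 4) → 1 H
  atom 6: C, bond orders sum to 4 (valence 4) → 0 H
  atom 7: I (halogen, monovalent) → 0 H
  atom 8: C, bond orders sum to 4 (valence 4) → 0 H
  atom 9: C, bond orders sum to 3 (valence 4) → 1 H
  atom 10: C, bond orders sum to 2 (valence 4) → 2 H
  atom 11: C, bond orders sum to 2 (valence 4) → 2 H
  atom 12: C, bond orders sum to 3 (valence 4) → 1 H
  atom 13: C, bond orders sum to 1 (valence 4) → 3 H
  atom 14: C, bond orders sum to 4 (valence 4) → 0 H
  atom 15: N, bond orders sum to 3 (valence 3) → 0 H
Totals → C:12, H:11, I:1, N:2.
In Hill order: C12H11IN2.

C12H11IN2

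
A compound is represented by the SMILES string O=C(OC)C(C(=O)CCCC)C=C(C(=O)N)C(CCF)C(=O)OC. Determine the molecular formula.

C16H24FNO6

Walk through each heavy atom and fill implicit hydrogens from standard valence (C 4, N 3, O 2, S 2, halogen 1):
  atom 1: O, bond orders sum to 2 (valence 2) → 0 H
  atom 2: C, bond orders sum to 4 (valence 4) → 0 H
  atom 3: O, bond orders sum to 2 (valence 2) → 0 H
  atom 4: C, bond orders sum to 1 (valence 4) → 3 H
  atom 5: C, bond orders sum to 3 (valence 4) → 1 H
  atom 6: C, bond orders sum to 4 (valence 4) → 0 H
  atom 7: O, bond orders sum to 2 (valence 2) → 0 H
  atom 8: C, bond orders sum to 2 (valence 4) → 2 H
  atom 9: C, bond orders sum to 2 (valence 4) → 2 H
  atom 10: C, bond orders sum to 2 (valence 4) → 2 H
  atom 11: C, bond orders sum to 1 (valence 4) → 3 H
  atom 12: C, bond orders sum to 3 (valence 4) → 1 H
  atom 13: C, bond orders sum to 4 (valence 4) → 0 H
  atom 14: C, bond orders sum to 4 (valence 4) → 0 H
  atom 15: O, bond orders sum to 2 (valence 2) → 0 H
  atom 16: N, bond orders sum to 1 (valence 3) → 2 H
  atom 17: C, bond orders sum to 3 (valence 4) → 1 H
  atom 18: C, bond orders sum to 2 (valence 4) → 2 H
  atom 19: C, bond orders sum to 2 (valence 4) → 2 H
  atom 20: F (halogen, monovalent) → 0 H
  atom 21: C, bond orders sum to 4 (valence 4) → 0 H
  atom 22: O, bond orders sum to 2 (valence 2) → 0 H
  atom 23: O, bond orders sum to 2 (valence 2) → 0 H
  atom 24: C, bond orders sum to 1 (valence 4) → 3 H
Totals → C:16, H:24, F:1, N:1, O:6.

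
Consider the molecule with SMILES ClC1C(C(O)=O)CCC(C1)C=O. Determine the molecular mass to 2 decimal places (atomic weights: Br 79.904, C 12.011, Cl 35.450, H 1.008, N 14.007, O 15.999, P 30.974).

First, the molecular formula is C8H11ClO3 (counting implicit H from valence).
  C: 8 × 12.011 = 96.088
  Cl: 1 × 35.450 = 35.450
  H: 11 × 1.008 = 11.088
  O: 3 × 15.999 = 47.997
Sum: 8×12.011 + 1×35.450 + 11×1.008 + 3×15.999 = 190.623 → 190.62 g/mol.

190.62 g/mol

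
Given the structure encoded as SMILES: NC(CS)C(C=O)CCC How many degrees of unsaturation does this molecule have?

Degree of unsaturation = (number of rings) + (number of π bonds).
Ring closures in the SMILES: 0.
π bonds: 1 double bond (each 1 DoU) → 1 DoU from unsaturation.
Total DoU = 0 + 1 = 1.

1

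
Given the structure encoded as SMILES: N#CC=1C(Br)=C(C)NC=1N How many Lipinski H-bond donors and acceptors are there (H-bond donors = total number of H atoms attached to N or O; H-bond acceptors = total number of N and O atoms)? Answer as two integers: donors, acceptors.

Donors: find every N or O and count the H atoms it carries.
  atom 1 (N): bond orders sum to 3 → 0 H
  atom 8 (N): bond orders sum to 2 → 1 H
  atom 10 (N): bond orders sum to 1 → 2 H
Lipinski HBD = 3.
Acceptors: N atoms = 3, O atoms = 0 → HBA = 3.

3, 3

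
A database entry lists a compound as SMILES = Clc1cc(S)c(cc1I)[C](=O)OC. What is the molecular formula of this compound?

Walk through each heavy atom and fill implicit hydrogens from standard valence (C 4, N 3, O 2, S 2, halogen 1); for lowercase aromatic atoms, an aromatic c carries 1 H when it has two neighbours and 0 H with three, and aromatic n carries 0 H:
  atom 1: Cl (halogen, monovalent) → 0 H
  atom 2: aromatic c, 3 neighbours → 0 H
  atom 3: aromatic c, 2 neighbours → 1 H
  atom 4: aromatic c, 3 neighbours → 0 H
  atom 5: S, bond orders sum to 1 (valence 2) → 1 H
  atom 6: aromatic c, 3 neighbours → 0 H
  atom 7: aromatic c, 2 neighbours → 1 H
  atom 8: aromatic c, 3 neighbours → 0 H
  atom 9: I (halogen, monovalent) → 0 H
  atom 10: C with explicit H count 0
  atom 11: O, bond orders sum to 2 (valence 2) → 0 H
  atom 12: O, bond orders sum to 2 (valence 2) → 0 H
  atom 13: C, bond orders sum to 1 (valence 4) → 3 H
Totals → C:8, H:6, Cl:1, I:1, O:2, S:1.
In Hill order: C8H6ClIO2S.

C8H6ClIO2S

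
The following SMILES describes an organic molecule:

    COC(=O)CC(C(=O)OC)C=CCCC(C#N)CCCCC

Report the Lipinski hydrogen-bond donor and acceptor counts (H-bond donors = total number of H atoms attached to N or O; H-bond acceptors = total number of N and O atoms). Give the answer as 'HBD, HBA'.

0, 5

Donors: find every N or O and count the H atoms it carries.
  atom 2 (O): bond orders sum to 2 → 0 H
  atom 4 (O): bond orders sum to 2 → 0 H
  atom 8 (O): bond orders sum to 2 → 0 H
  atom 9 (O): bond orders sum to 2 → 0 H
  atom 17 (N): bond orders sum to 3 → 0 H
Lipinski HBD = 0.
Acceptors: N atoms = 1, O atoms = 4 → HBA = 5.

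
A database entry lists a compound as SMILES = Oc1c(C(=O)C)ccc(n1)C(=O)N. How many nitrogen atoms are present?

Scan the SMILES for N atoms (remember two-letter symbols like Cl and Br are single atoms).
Nitrogen count: 2.

2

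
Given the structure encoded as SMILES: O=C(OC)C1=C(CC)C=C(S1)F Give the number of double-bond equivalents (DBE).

Molecular formula: C8H9FO2S.
DoU = (2C + 2 + N − H − X) / 2, where X is the halogen count and O/S are ignored.
    = (2·8 + 2 + 0 − 9 − 1) / 2 = 8 / 2 = 4.

4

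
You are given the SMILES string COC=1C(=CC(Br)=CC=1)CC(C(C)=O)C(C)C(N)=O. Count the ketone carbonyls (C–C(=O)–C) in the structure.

The ketone motif appears at heavy-atom position 12 in the SMILES.
Other groups present: 1 amide, 1 ether.
Ketone count: 1.

1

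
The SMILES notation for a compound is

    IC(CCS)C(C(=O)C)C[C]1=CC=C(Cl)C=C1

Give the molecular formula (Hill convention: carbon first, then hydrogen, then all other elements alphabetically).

Walk through each heavy atom and fill implicit hydrogens from standard valence (C 4, N 3, O 2, S 2, halogen 1):
  atom 1: I (halogen, monovalent) → 0 H
  atom 2: C, bond orders sum to 3 (valence 4) → 1 H
  atom 3: C, bond orders sum to 2 (valence 4) → 2 H
  atom 4: C, bond orders sum to 2 (valence 4) → 2 H
  atom 5: S, bond orders sum to 1 (valence 2) → 1 H
  atom 6: C, bond orders sum to 3 (valence 4) → 1 H
  atom 7: C, bond orders sum to 4 (valence 4) → 0 H
  atom 8: O, bond orders sum to 2 (valence 2) → 0 H
  atom 9: C, bond orders sum to 1 (valence 4) → 3 H
  atom 10: C, bond orders sum to 2 (valence 4) → 2 H
  atom 11: C with explicit H count 0
  atom 12: C, bond orders sum to 3 (valence 4) → 1 H
  atom 13: C, bond orders sum to 3 (valence 4) → 1 H
  atom 14: C, bond orders sum to 4 (valence 4) → 0 H
  atom 15: Cl (halogen, monovalent) → 0 H
  atom 16: C, bond orders sum to 3 (valence 4) → 1 H
  atom 17: C, bond orders sum to 3 (valence 4) → 1 H
Totals → C:13, H:16, Cl:1, I:1, O:1, S:1.
In Hill order: C13H16ClIOS.

C13H16ClIOS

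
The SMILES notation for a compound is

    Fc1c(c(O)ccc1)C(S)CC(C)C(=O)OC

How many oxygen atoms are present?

Scan the SMILES for O atoms (remember two-letter symbols like Cl and Br are single atoms).
Oxygen count: 3.

3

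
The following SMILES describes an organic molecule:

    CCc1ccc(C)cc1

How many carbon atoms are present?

9

Count every carbon token in the SMILES (each C, including those in ring-closure positions and inside branches).
Carbon count: 9.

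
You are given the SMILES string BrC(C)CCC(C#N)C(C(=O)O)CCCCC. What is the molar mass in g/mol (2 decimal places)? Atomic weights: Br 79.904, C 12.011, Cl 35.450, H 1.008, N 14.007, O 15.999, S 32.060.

First, the molecular formula is C13H22BrNO2 (counting implicit H from valence).
  Br: 1 × 79.904 = 79.904
  C: 13 × 12.011 = 156.143
  H: 22 × 1.008 = 22.176
  N: 1 × 14.007 = 14.007
  O: 2 × 15.999 = 31.998
Sum: 1×79.904 + 13×12.011 + 22×1.008 + 1×14.007 + 2×15.999 = 304.228 → 304.23 g/mol.

304.23 g/mol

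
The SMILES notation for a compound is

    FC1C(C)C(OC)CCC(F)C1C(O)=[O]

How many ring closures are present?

1

In SMILES, each pair of matching ring-closure digits denotes one ring-closing bond; the number of such bonds equals the number of independent rings.
Ring-closure bonds here: 1.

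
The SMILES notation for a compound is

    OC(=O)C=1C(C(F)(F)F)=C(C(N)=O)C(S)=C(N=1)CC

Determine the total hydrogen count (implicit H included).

9

Walk through each heavy atom and fill implicit hydrogens from standard valence (C 4, N 3, O 2, S 2, halogen 1):
  atom 1: O, bond orders sum to 1 (valence 2) → 1 H
  atom 2: C, bond orders sum to 4 (valence 4) → 0 H
  atom 3: O, bond orders sum to 2 (valence 2) → 0 H
  atom 4: C, bond orders sum to 4 (valence 4) → 0 H
  atom 5: C, bond orders sum to 4 (valence 4) → 0 H
  atom 6: C, bond orders sum to 4 (valence 4) → 0 H
  atom 7: F (halogen, monovalent) → 0 H
  atom 8: F (halogen, monovalent) → 0 H
  atom 9: F (halogen, monovalent) → 0 H
  atom 10: C, bond orders sum to 4 (valence 4) → 0 H
  atom 11: C, bond orders sum to 4 (valence 4) → 0 H
  atom 12: N, bond orders sum to 1 (valence 3) → 2 H
  atom 13: O, bond orders sum to 2 (valence 2) → 0 H
  atom 14: C, bond orders sum to 4 (valence 4) → 0 H
  atom 15: S, bond orders sum to 1 (valence 2) → 1 H
  atom 16: C, bond orders sum to 4 (valence 4) → 0 H
  atom 17: N, bond orders sum to 3 (valence 3) → 0 H
  atom 18: C, bond orders sum to 2 (valence 4) → 2 H
  atom 19: C, bond orders sum to 1 (valence 4) → 3 H
Total hydrogens: 9.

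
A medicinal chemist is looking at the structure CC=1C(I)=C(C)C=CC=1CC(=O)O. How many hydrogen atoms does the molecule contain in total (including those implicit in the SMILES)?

11

Walk through each heavy atom and fill implicit hydrogens from standard valence (C 4, N 3, O 2, S 2, halogen 1):
  atom 1: C, bond orders sum to 1 (valence 4) → 3 H
  atom 2: C, bond orders sum to 4 (valence 4) → 0 H
  atom 3: C, bond orders sum to 4 (valence 4) → 0 H
  atom 4: I (halogen, monovalent) → 0 H
  atom 5: C, bond orders sum to 4 (valence 4) → 0 H
  atom 6: C, bond orders sum to 1 (valence 4) → 3 H
  atom 7: C, bond orders sum to 3 (valence 4) → 1 H
  atom 8: C, bond orders sum to 3 (valence 4) → 1 H
  atom 9: C, bond orders sum to 4 (valence 4) → 0 H
  atom 10: C, bond orders sum to 2 (valence 4) → 2 H
  atom 11: C, bond orders sum to 4 (valence 4) → 0 H
  atom 12: O, bond orders sum to 2 (valence 2) → 0 H
  atom 13: O, bond orders sum to 1 (valence 2) → 1 H
Total hydrogens: 11.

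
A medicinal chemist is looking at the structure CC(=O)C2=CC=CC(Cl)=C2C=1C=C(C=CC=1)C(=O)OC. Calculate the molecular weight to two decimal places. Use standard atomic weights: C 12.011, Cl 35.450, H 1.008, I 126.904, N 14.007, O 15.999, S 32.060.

First, the molecular formula is C16H13ClO3 (counting implicit H from valence).
  C: 16 × 12.011 = 192.176
  Cl: 1 × 35.450 = 35.450
  H: 13 × 1.008 = 13.104
  O: 3 × 15.999 = 47.997
Sum: 16×12.011 + 1×35.450 + 13×1.008 + 3×15.999 = 288.727 → 288.73 g/mol.

288.73 g/mol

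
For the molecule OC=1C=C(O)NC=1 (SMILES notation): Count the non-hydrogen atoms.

7

Every atom symbol written in the SMILES (organic subset) is one heavy atom; implicit H are not written.
Heavy atoms by element → C:4, N:1, O:2.
Total: 7.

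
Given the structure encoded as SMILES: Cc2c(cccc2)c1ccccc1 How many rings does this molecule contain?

In SMILES, each pair of matching ring-closure digits denotes one ring-closing bond; the number of such bonds equals the number of independent rings.
Ring-closure bonds here: 2.

2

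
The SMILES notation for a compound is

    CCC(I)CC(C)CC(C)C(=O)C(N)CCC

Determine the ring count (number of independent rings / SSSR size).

In SMILES, each pair of matching ring-closure digits denotes one ring-closing bond; the number of such bonds equals the number of independent rings.
Ring-closure bonds here: 0.

0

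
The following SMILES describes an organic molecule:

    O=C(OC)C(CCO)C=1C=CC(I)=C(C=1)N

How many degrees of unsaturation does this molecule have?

Molecular formula: C11H14INO3.
DoU = (2C + 2 + N − H − X) / 2, where X is the halogen count and O/S are ignored.
    = (2·11 + 2 + 1 − 14 − 1) / 2 = 10 / 2 = 5.

5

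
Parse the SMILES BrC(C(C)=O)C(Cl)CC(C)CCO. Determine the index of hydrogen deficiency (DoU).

Molecular formula: C9H16BrClO2.
DoU = (2C + 2 + N − H − X) / 2, where X is the halogen count and O/S are ignored.
    = (2·9 + 2 + 0 − 16 − 2) / 2 = 2 / 2 = 1.

1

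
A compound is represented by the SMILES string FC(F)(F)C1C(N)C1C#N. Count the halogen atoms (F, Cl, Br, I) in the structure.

Halogen atoms appear at heavy-atom positions 1, 3, 4 (3×F).
Other groups present: 1 nitrile, 1 primary amine.
Halogen count: 3.

3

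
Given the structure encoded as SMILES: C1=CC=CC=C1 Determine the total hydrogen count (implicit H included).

6

Walk through each heavy atom and fill implicit hydrogens from standard valence (C 4, N 3, O 2, S 2, halogen 1):
  atom 1: C, bond orders sum to 3 (valence 4) → 1 H
  atom 2: C, bond orders sum to 3 (valence 4) → 1 H
  atom 3: C, bond orders sum to 3 (valence 4) → 1 H
  atom 4: C, bond orders sum to 3 (valence 4) → 1 H
  atom 5: C, bond orders sum to 3 (valence 4) → 1 H
  atom 6: C, bond orders sum to 3 (valence 4) → 1 H
Total hydrogens: 6.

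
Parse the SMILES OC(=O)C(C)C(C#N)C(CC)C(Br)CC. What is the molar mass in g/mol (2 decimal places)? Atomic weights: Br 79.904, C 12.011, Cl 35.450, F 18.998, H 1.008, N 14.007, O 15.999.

276.17 g/mol

First, the molecular formula is C11H18BrNO2 (counting implicit H from valence).
  Br: 1 × 79.904 = 79.904
  C: 11 × 12.011 = 132.121
  H: 18 × 1.008 = 18.144
  N: 1 × 14.007 = 14.007
  O: 2 × 15.999 = 31.998
Sum: 1×79.904 + 11×12.011 + 18×1.008 + 1×14.007 + 2×15.999 = 276.174 → 276.17 g/mol.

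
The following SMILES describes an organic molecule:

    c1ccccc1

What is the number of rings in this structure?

1

In SMILES, each pair of matching ring-closure digits denotes one ring-closing bond; the number of such bonds equals the number of independent rings.
Ring-closure bonds here: 1.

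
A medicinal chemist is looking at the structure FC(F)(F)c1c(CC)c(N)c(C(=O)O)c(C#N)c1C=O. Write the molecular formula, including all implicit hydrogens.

Walk through each heavy atom and fill implicit hydrogens from standard valence (C 4, N 3, O 2, S 2, halogen 1); for lowercase aromatic atoms, an aromatic c carries 1 H when it has two neighbours and 0 H with three, and aromatic n carries 0 H:
  atom 1: F (halogen, monovalent) → 0 H
  atom 2: C, bond orders sum to 4 (valence 4) → 0 H
  atom 3: F (halogen, monovalent) → 0 H
  atom 4: F (halogen, monovalent) → 0 H
  atom 5: aromatic c, 3 neighbours → 0 H
  atom 6: aromatic c, 3 neighbours → 0 H
  atom 7: C, bond orders sum to 2 (valence 4) → 2 H
  atom 8: C, bond orders sum to 1 (valence 4) → 3 H
  atom 9: aromatic c, 3 neighbours → 0 H
  atom 10: N, bond orders sum to 1 (valence 3) → 2 H
  atom 11: aromatic c, 3 neighbours → 0 H
  atom 12: C, bond orders sum to 4 (valence 4) → 0 H
  atom 13: O, bond orders sum to 2 (valence 2) → 0 H
  atom 14: O, bond orders sum to 1 (valence 2) → 1 H
  atom 15: aromatic c, 3 neighbours → 0 H
  atom 16: C, bond orders sum to 4 (valence 4) → 0 H
  atom 17: N, bond orders sum to 3 (valence 3) → 0 H
  atom 18: aromatic c, 3 neighbours → 0 H
  atom 19: C, bond orders sum to 3 (valence 4) → 1 H
  atom 20: O, bond orders sum to 2 (valence 2) → 0 H
Totals → C:12, H:9, F:3, N:2, O:3.

C12H9F3N2O3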